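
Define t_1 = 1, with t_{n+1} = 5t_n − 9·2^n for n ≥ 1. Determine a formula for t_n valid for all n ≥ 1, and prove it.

Claim: t_n = -5^n + 3·2^n.

Base case: t_1 = 1, and -5^1 + 3·2^1 = -5 + 6 = 1.
Assume t_j = -5^j + 3·2^j for some j ≥ 1.
Then t_{j+1} = 5t_j − 9·2^j = 5·(-5^j + 3·2^j) − 9·2^j = -5^{j+1} + 15·2^j − 9·2^j = -5^{j+1} + 6·2^j = -5^{j+1} + 3·2^{j+1}.
So the formula holds for j+1, and by induction t_n = -5^n + 3·2^n for all n ≥ 1.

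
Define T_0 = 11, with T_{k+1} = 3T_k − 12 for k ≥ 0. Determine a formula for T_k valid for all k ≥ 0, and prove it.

Claim: T_k = 5·3^k + 6.

Base case: T_0 = 11, and 5·3^0 + 6 = 5 + 6 = 11.
Assume T_j = 5·3^j + 6 for some j ≥ 0.
Then T_{j+1} = 3T_j − 12 = 3·(5·3^j + 6) − 12 = 15·3^j + 18 − 12 = 5·3^{j+1} + 6.
By induction, T_k = 5·3^k + 6 for all k ≥ 0.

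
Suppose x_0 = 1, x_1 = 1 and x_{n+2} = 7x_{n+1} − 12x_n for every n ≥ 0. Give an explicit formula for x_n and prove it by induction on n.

Claim: x_n = 3·3^n − 2·4^n.

Base cases: x_0 = 1 and 3·3^0 − 2·4^0 = 1; x_1 = 1 and 3·3^1 − 2·4^1 = 1.
Assume x_j = 3·3^j − 2·4^j for all 0 ≤ j ≤ k, where k ≥ 1.
Then x_{k+1} = 7x_k − 12x_{k−1} = 7·(3·3^k − 2·4^k) − 12·(3·3^{k−1} − 2·4^{k−1}) = 3·(7·3 − 12)3^{k−1} − 2·(7·4 − 12)4^{k−1} = 27·3^{k−1} − 32·4^{k−1} = 3·3^{k+1} − 2·4^{k+1}.
So the formula holds for k+1, and by strong induction x_n = 3·3^n − 2·4^n for all n ≥ 0.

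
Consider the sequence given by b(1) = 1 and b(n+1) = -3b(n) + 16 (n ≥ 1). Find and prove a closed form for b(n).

Claim: b(n) = (-3)^n + 4.

Base case: b(1) = 1, and (-3)^1 + 4 = -3 + 4 = 1.
Assume b(r) = (-3)^r + 4 for some r ≥ 1.
Then b(r+1) = -3b(r) + 16 = -3·((-3)^r + 4) + 16 = -3·(-3)^r − 12 + 16 = (-3)^{r+1} + 4.
This completes the inductive step, so b(n) = (-3)^n + 4 for all n ≥ 1.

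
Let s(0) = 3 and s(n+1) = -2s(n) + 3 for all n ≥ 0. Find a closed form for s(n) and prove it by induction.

Claim: s(n) = 2·(-2)^n + 1.

Base case: s(0) = 3, and 2·(-2)^0 + 1 = 2 + 1 = 3.
Assume s(r) = 2·(-2)^r + 1 for some r ≥ 0.
Then s(r+1) = -2s(r) + 3 = -2·(2·(-2)^r + 1) + 3 = -4·(-2)^r − 2 + 3 = 2·(-2)^{r+1} + 1.
This completes the inductive step, so s(n) = 2·(-2)^n + 1 for all n ≥ 0.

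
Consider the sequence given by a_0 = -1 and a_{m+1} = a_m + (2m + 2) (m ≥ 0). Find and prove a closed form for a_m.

Claim: a_m = m^2 + m − 1.

Base case: a_0 = -1, and 0^2 + 0 − 1 = -1.
Assume a_k = k^2 + k − 1.
Then a_{k+1} = a_k + (2k + 2) = (k^2 + k − 1) + (2k + 2) = k^2 + 3k + 1,
and (k+1)^2 + (k+1) − 1 = k^2 + 3k + 1.
By induction, a_m = m^2 + m − 1 for all m ≥ 0.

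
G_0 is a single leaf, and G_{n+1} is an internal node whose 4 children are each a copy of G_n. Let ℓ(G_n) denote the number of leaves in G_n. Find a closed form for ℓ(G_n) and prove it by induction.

Claim: ℓ(G_n) = 4^n.

Base case: ℓ(G_0) = 1, and 4^0 = 1.
Assume ℓ(G_r) = 4^r.
Then ℓ(G_{r+1}) = 4·ℓ(G_r) = 4·4^r = 4^{r+1}.
So the formula holds for r+1, and by induction ℓ(G_n) = 4^n for all n ≥ 0.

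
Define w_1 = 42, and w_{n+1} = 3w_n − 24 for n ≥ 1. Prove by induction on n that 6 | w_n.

Base case: w_1 = 42 = 6·7, so 6 | w_1.
Assume 6 | w_j, so w_j = 6t for some integer t.
Then w_{j+1} = 3w_j − 24 = 3·(6t) − 24 = 6(3t − 4), so 6 | w_{j+1}.
So the property holds for j+1, and by induction 6 | w_n for all n ≥ 1.

6 | w_n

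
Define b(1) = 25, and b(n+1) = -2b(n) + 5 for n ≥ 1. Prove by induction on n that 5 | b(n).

Base case: b(1) = 25 = 5·5, so 5 | b(1).
Assume 5 | b(r), so b(r) = 5t for some integer t.
Then b(r+1) = -2b(r) + 5 = -2·(5t) + 5 = 5(-2t + 1), so 5 | b(r+1).
This completes the inductive step, so 5 | b(n) for all n ≥ 1.

5 | b(n)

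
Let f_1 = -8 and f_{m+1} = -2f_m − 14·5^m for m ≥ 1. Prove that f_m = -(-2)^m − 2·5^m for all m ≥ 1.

Base case: f_1 = -8, and -(-2)^1 − 2·5^1 = 2 − 10 = -8.
Assume f_j = -(-2)^j − 2·5^j for some j ≥ 1.
Then f_{j+1} = -2f_j − 14·5^j = -2·(-(-2)^j − 2·5^j) − 14·5^j = -(-2)^{j+1} + 4·5^j − 14·5^j = -(-2)^{j+1} − 10·5^j = -(-2)^{j+1} − 2·5^{j+1}.
This completes the inductive step, so f_m = -(-2)^m − 2·5^m for all m ≥ 1.

f_m = -(-2)^m − 2·5^m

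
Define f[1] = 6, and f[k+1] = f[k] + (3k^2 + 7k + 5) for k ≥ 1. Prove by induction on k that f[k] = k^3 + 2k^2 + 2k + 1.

Base case: f[1] = 6, and 1^3 + 2·1^2 + 2·1 + 1 = 6.
Assume f[r] = r^3 + 2r^2 + 2r + 1.
Then f[r+1] = f[r] + (3r^2 + 7r + 5) = (r^3 + 2r^2 + 2r + 1) + (3r^2 + 7r + 5) = r^3 + 5r^2 + 9r + 6,
and (r+1)^3 + 2·(r+1)^2 + 2·(r+1) + 1 = r^3 + 5r^2 + 9r + 6.
Hence f[k] = k^3 + 2k^2 + 2k + 1 for every k ≥ 1, by induction.

f[k] = k^3 + 2k^2 + 2k + 1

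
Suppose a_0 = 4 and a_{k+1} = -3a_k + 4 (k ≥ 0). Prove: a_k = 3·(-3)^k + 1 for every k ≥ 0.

Base case: a_0 = 4, and 3·(-3)^0 + 1 = 3 + 1 = 4.
Assume a_j = 3·(-3)^j + 1 for some j ≥ 0.
Then a_{j+1} = -3a_j + 4 = -3·(3·(-3)^j + 1) + 4 = -9·(-3)^j − 3 + 4 = 3·(-3)^{j+1} + 1.
So the formula holds for j+1, and by induction a_k = 3·(-3)^k + 1 for all k ≥ 0.

a_k = 3·(-3)^k + 1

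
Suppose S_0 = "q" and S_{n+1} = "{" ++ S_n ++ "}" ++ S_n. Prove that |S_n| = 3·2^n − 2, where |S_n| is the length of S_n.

Base case: |S_0| = 1, and 3·2^0 − 2 = 1.
Assume |S_j| = 3·2^j − 2.
Then |S_{j+1}| = 1 + |S_j| + 1 + |S_j| = 2|S_j| + 2 = 2(3·2^j − 2) + 2 = 3·2^{j+1} − 4 + 2 = 3·2^{j+1} − 2.
By induction, |S_n| = 3·2^n − 2 for all n ≥ 0.

|S_n| = 3·2^n − 2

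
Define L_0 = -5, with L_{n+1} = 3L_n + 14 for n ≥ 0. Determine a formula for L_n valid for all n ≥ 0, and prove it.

Claim: L_n = 2·3^n − 7.

Base case: L_0 = -5, and 2·3^0 − 7 = 2 − 7 = -5.
Assume L_j = 2·3^j − 7 for some j ≥ 0.
Then L_{j+1} = 3L_j + 14 = 3·(2·3^j − 7) + 14 = 6·3^j − 21 + 14 = 2·3^{j+1} − 7.
This completes the inductive step, so L_n = 2·3^n − 7 for all n ≥ 0.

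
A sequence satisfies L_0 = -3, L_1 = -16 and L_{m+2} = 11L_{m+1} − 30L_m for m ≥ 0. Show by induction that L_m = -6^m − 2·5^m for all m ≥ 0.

Base cases: L_0 = -3 and -6^0 − 2·5^0 = -3; L_1 = -16 and -6^1 − 2·5^1 = -16.
Assume L_j = -6^j − 2·5^j for all 0 ≤ j ≤ k, where k ≥ 1.
Then L_{k+1} = 11L_k − 30L_{k−1} = 11·(-6^k − 2·5^k) − 30·(-6^{k−1} − 2·5^{k−1}) = -(11·6 − 30)6^{k−1} − 2·(11·5 − 30)5^{k−1} = -36·6^{k−1} − 50·5^{k−1} = -6^{k+1} − 2·5^{k+1}.
Hence L_m = -6^m − 2·5^m for every m ≥ 0, by strong induction.

L_m = -6^m − 2·5^m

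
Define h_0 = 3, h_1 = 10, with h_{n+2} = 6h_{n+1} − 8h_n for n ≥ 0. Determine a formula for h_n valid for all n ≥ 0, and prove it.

Claim: h_n = 2^n + 2·4^n.

Base cases: h_0 = 3 and 2^0 + 2·4^0 = 3; h_1 = 10 and 2^1 + 2·4^1 = 10.
Assume h_j = 2^j + 2·4^j for all 0 ≤ j ≤ m, where m ≥ 1.
Then h_{m+1} = 6h_m − 8h_{m−1} = 6·(2^m + 2·4^m) − 8·(2^{m−1} + 2·4^{m−1}) = (6·2 − 8)2^{m−1} + 2·(6·4 − 8)4^{m−1} = 4·2^{m−1} + 32·4^{m−1} = 2^{m+1} + 2·4^{m+1}.
This completes the inductive step, so h_n = 2^n + 2·4^n for all n ≥ 0.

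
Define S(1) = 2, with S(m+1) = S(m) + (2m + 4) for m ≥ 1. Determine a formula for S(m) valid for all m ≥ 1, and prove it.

Claim: S(m) = m^2 + 3m − 2.

Base case: S(1) = 2, and 1^2 + 3·1 − 2 = 2.
Assume S(k) = k^2 + 3k − 2.
Then S(k+1) = S(k) + (2k + 4) = (k^2 + 3k − 2) + (2k + 4) = k^2 + 5k + 2,
and (k+1)^2 + 3·(k+1) − 2 = k^2 + 5k + 2.
Hence S(m) = m^2 + 3m − 2 for every m ≥ 1, by induction.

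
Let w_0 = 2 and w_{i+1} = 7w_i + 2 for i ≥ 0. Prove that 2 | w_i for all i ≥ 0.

Base case: w_0 = 2 = 2·1, so 2 | w_0.
Assume 2 | w_k, so w_k = 2t for some integer t.
Then w_{k+1} = 7w_k + 2 = 7·(2t) + 2 = 2(7t + 1), so 2 | w_{k+1}.
By induction, 2 | w_i for all i ≥ 0.

2 | w_i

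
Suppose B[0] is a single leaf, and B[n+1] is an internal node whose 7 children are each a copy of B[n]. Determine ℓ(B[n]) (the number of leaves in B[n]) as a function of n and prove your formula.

Claim: ℓ(B[n]) = 7^n.

Base case: ℓ(B[0]) = 1, and 7^0 = 1.
Assume ℓ(B[j]) = 7^j.
Then ℓ(B[j+1]) = 7·ℓ(B[j]) = 7·7^j = 7^{j+1}.
So the formula holds for j+1, and by induction ℓ(B[n]) = 7^n for all n ≥ 0.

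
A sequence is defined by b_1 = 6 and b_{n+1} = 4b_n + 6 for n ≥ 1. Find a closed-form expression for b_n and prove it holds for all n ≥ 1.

Claim: b_n = 2·4^n − 2.

Base case: b_1 = 6, and 2·4^1 − 2 = 8 − 2 = 6.
Assume b_j = 2·4^j − 2 for some j ≥ 1.
Then b_{j+1} = 4b_j + 6 = 4·(2·4^j − 2) + 6 = 8·4^j − 8 + 6 = 2·4^{j+1} − 2.
This completes the inductive step, so b_n = 2·4^n − 2 for all n ≥ 1.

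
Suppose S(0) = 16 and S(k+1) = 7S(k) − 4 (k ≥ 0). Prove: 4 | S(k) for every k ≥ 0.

Base case: S(0) = 16 = 4·4, so 4 | S(0).
Assume 4 | S(r), so S(r) = 4t for some integer t.
Then S(r+1) = 7S(r) − 4 = 7·(4t) − 4 = 4(7t − 1), so 4 | S(r+1).
So the property holds for r+1, and by induction 4 | S(k) for all k ≥ 0.

4 | S(k)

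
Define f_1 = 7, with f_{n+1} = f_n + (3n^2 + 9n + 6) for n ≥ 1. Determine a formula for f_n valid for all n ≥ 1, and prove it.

Claim: f_n = n^3 + 3n^2 + 2n + 1.

Base case: f_1 = 7, and 1^3 + 3·1^2 + 2·1 + 1 = 7.
Assume f_k = k^3 + 3k^2 + 2k + 1.
Then f_{k+1} = f_k + (3k^2 + 9k + 6) = (k^3 + 3k^2 + 2k + 1) + (3k^2 + 9k + 6) = k^3 + 6k^2 + 11k + 7,
and (k+1)^3 + 3·(k+1)^2 + 2·(k+1) + 1 = k^3 + 6k^2 + 11k + 7.
By induction, f_n = n^3 + 3n^2 + 2n + 1 for all n ≥ 1.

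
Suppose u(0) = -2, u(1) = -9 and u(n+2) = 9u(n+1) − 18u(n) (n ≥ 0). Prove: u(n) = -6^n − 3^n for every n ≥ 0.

Base cases: u(0) = -2 and -6^0 − 3^0 = -2; u(1) = -9 and -6^1 − 3^1 = -9.
Assume u(j) = -6^j − 3^j for all 0 ≤ j ≤ k, where k ≥ 1.
Then u(k+1) = 9u(k) − 18u(k−1) = 9·(-6^k − 3^k) − 18·(-6^{k−1} − 3^{k−1}) = -(9·6 − 18)6^{k−1} − (9·3 − 18)3^{k−1} = -36·6^{k−1} − 9·3^{k−1} = -6^{k+1} − 3^{k+1}.
By strong induction, u(n) = -6^n − 3^n for all n ≥ 0.

u(n) = -6^n − 3^n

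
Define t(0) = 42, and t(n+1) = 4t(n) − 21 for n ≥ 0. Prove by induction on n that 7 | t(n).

Base case: t(0) = 42 = 7·6, so 7 | t(0).
Assume 7 | t(m), so t(m) = 7s for some integer s.
Then t(m+1) = 4t(m) − 21 = 4·(7s) − 21 = 7(4s − 3), so 7 | t(m+1).
By induction, 7 | t(n) for all n ≥ 0.

7 | t(n)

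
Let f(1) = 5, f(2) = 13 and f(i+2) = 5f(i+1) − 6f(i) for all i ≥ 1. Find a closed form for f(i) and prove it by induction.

Claim: f(i) = 2^i + 3^i.

Base cases: f(1) = 5 and 2^1 + 3^1 = 5; f(2) = 13 and 2^2 + 3^2 = 13.
Assume f(j) = 2^j + 3^j for all 1 ≤ j ≤ m, where m ≥ 2.
Then f(m+1) = 5f(m) − 6f(m−1) = 5·(2^m + 3^m) − 6·(2^{m−1} + 3^{m−1}) = (5·2 − 6)2^{m−1} + (5·3 − 6)3^{m−1} = 4·2^{m−1} + 9·3^{m−1} = 2^{m+1} + 3^{m+1}.
By strong induction, f(i) = 2^i + 3^i for all i ≥ 1.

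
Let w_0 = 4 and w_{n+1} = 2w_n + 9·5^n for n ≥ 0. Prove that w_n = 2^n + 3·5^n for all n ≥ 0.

Base case: w_0 = 4, and 2^0 + 3·5^0 = 1 + 3 = 4.
Assume w_r = 2^r + 3·5^r for some r ≥ 0.
Then w_{r+1} = 2w_r + 9·5^r = 2·(2^r + 3·5^r) + 9·5^r = 2^{r+1} + 6·5^r + 9·5^r = 2^{r+1} + 15·5^r = 2^{r+1} + 3·5^{r+1}.
By induction, w_n = 2^n + 3·5^n for all n ≥ 0.

w_n = 2^n + 3·5^n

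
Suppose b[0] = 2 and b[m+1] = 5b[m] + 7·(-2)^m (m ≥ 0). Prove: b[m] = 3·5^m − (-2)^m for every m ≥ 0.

Base case: b[0] = 2, and 3·5^0 − (-2)^0 = 3 − 1 = 2.
Assume b[k] = 3·5^k − (-2)^k for some k ≥ 0.
Then b[k+1] = 5b[k] + 7·(-2)^k = 5·(3·5^k − (-2)^k) + 7·(-2)^k = 3·5^{k+1} − 5·(-2)^k + 7·(-2)^k = 3·5^{k+1} + 2·(-2)^k = 3·5^{k+1} − (-2)^{k+1}.
By induction, b[m] = 3·5^m − (-2)^m for all m ≥ 0.

b[m] = 3·5^m − (-2)^m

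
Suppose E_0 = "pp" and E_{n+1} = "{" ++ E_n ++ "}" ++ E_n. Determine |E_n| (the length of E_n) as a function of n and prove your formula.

Claim: |E_n| = 2^{n+2} − 2.

Base case: |E_0| = 2, and 2^{0+2} − 2 = 2.
Assume |E_k| = 2^{k+2} − 2.
Then |E_{k+1}| = 1 + |E_k| + 1 + |E_k| = 2|E_k| + 2 = 2(2^{k+2} − 2) + 2 = 2^{k+3} − 4 + 2 = 2^{k+3} − 2.
This completes the inductive step, so |E_n| = 2^{n+2} − 2 for all n ≥ 0.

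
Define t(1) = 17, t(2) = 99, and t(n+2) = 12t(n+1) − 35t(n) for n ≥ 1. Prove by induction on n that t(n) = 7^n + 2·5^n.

Base cases: t(1) = 17 and 7^1 + 2·5^1 = 17; t(2) = 99 and 7^2 + 2·5^2 = 99.
Assume t(i) = 7^i + 2·5^i for all 1 ≤ i ≤ j, where j ≥ 2.
Then t(j+1) = 12t(j) − 35t(j−1) = 12·(7^j + 2·5^j) − 35·(7^{j−1} + 2·5^{j−1}) = (12·7 − 35)7^{j−1} + 2·(12·5 − 35)5^{j−1} = 49·7^{j−1} + 50·5^{j−1} = 7^{j+1} + 2·5^{j+1}.
This completes the inductive step, so t(n) = 7^n + 2·5^n for all n ≥ 1.

t(n) = 7^n + 2·5^n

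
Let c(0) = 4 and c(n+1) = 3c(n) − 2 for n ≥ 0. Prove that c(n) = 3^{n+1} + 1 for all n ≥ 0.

Base case: c(0) = 4, and 3^{0+1} + 1 = 3 + 1 = 4.
Assume c(k) = 3^{k+1} + 1 for some k ≥ 0.
Then c(k+1) = 3c(k) − 2 = 3·(3^{k+1} + 1) − 2 = 3^{k+2} + 3 − 2 = 3^{k+2} + 1.
Hence c(n) = 3^{n+1} + 1 for every n ≥ 0, by induction.

c(n) = 3^{n+1} + 1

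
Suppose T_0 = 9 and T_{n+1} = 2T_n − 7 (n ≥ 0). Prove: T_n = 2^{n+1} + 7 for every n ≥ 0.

Base case: T_0 = 9, and 2^{0+1} + 7 = 2 + 7 = 9.
Assume T_k = 2^{k+1} + 7 for some k ≥ 0.
Then T_{k+1} = 2T_k − 7 = 2·(2^{k+1} + 7) − 7 = 2^{k+2} + 14 − 7 = 2^{k+2} + 7.
By induction, T_n = 2^{n+1} + 7 for all n ≥ 0.

T_n = 2^{n+1} + 7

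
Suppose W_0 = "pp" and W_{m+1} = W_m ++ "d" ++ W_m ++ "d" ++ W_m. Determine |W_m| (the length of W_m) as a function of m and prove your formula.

Claim: |W_m| = 3^{m+1} − 1.

Base case: |W_0| = 2, and 3^{0+1} − 1 = 2.
Assume |W_r| = 3^{r+1} − 1.
Then |W_{r+1}| = 3|W_r| + 2 = 3(3^{r+1} − 1) + 2 = 3^{r+2} − 3 + 2 = 3^{r+2} − 1.
Hence |W_m| = 3^{m+1} − 1 for every m ≥ 0, by induction.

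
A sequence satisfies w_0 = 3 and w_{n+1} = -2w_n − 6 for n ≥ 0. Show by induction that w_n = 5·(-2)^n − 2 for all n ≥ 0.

Base case: w_0 = 3, and 5·(-2)^0 − 2 = 5 − 2 = 3.
Assume w_r = 5·(-2)^r − 2 for some r ≥ 0.
Then w_{r+1} = -2w_r − 6 = -2·(5·(-2)^r − 2) − 6 = -10·(-2)^r + 4 − 6 = 5·(-2)^{r+1} − 2.
Hence w_n = 5·(-2)^n − 2 for every n ≥ 0, by induction.

w_n = 5·(-2)^n − 2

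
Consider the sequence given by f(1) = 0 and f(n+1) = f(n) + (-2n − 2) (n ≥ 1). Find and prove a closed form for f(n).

Claim: f(n) = -n^2 − n + 2.

Base case: f(1) = 0, and -1^2 − 1 + 2 = 0.
Assume f(m) = -m^2 − m + 2.
Then f(m+1) = f(m) + (-2m − 2) = (-m^2 − m + 2) + (-2m − 2) = -m^2 − 3m,
and -(m+1)^2 − (m+1) + 2 = -m^2 − 3m.
Hence f(n) = -n^2 − n + 2 for every n ≥ 1, by induction.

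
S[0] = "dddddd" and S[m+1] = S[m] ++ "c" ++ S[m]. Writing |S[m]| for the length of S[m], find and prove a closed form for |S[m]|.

Claim: |S[m]| = 7·2^m − 1.

Base case: |S[0]| = 6, and 7·2^0 − 1 = 6.
Assume |S[k]| = 7·2^k − 1.
Then |S[k+1]| = |S[k]| + 1 + |S[k]| = 2|S[k]| + 1 = 2(7·2^k − 1) + 1 = 7·2^{k+1} − 2 + 1 = 7·2^{k+1} − 1.
This completes the inductive step, so |S[m]| = 7·2^m − 1 for all m ≥ 0.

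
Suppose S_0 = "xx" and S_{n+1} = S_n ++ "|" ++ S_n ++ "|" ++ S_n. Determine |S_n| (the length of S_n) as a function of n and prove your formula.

Claim: |S_n| = 3^{n+1} − 1.

Base case: |S_0| = 2, and 3^{0+1} − 1 = 2.
Assume |S_r| = 3^{r+1} − 1.
Then |S_{r+1}| = 3|S_r| + 2 = 3(3^{r+1} − 1) + 2 = 3^{r+2} − 3 + 2 = 3^{r+2} − 1.
So the formula holds for r+1, and by induction |S_n| = 3^{n+1} − 1 for all n ≥ 0.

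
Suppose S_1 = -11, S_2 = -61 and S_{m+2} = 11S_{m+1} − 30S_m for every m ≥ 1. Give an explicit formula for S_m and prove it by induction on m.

Claim: S_m = -5^m − 6^m.

Base cases: S_1 = -11 and -5^1 − 6^1 = -11; S_2 = -61 and -5^2 − 6^2 = -61.
Assume S_j = -5^j − 6^j for all 1 ≤ j ≤ r, where r ≥ 2.
Then S_{r+1} = 11S_r − 30S_{r−1} = 11·(-5^r − 6^r) − 30·(-5^{r−1} − 6^{r−1}) = -(11·5 − 30)5^{r−1} − (11·6 − 30)6^{r−1} = -25·5^{r−1} − 36·6^{r−1} = -5^{r+1} − 6^{r+1}.
Hence S_m = -5^m − 6^m for every m ≥ 1, by strong induction.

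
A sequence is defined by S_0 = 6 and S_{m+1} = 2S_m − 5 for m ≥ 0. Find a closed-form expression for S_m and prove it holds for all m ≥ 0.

Claim: S_m = 2^m + 5.

Base case: S_0 = 6, and 2^0 + 5 = 1 + 5 = 6.
Assume S_j = 2^j + 5 for some j ≥ 0.
Then S_{j+1} = 2S_j − 5 = 2·(2^j + 5) − 5 = 2^{j+1} + 10 − 5 = 2^{j+1} + 5.
This completes the inductive step, so S_m = 2^m + 5 for all m ≥ 0.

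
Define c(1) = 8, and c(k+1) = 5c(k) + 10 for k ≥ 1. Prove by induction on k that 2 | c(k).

Base case: c(1) = 8 = 2·4, so 2 | c(1).
Assume 2 | c(m), so c(m) = 2t for some integer t.
Then c(m+1) = 5c(m) + 10 = 5·(2t) + 10 = 2(5t + 5), so 2 | c(m+1).
So the property holds for m+1, and by induction 2 | c(k) for all k ≥ 1.

2 | c(k)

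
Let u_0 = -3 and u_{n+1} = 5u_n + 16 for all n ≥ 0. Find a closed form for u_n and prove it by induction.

Claim: u_n = 5^n − 4.

Base case: u_0 = -3, and 5^0 − 4 = 1 − 4 = -3.
Assume u_k = 5^k − 4 for some k ≥ 0.
Then u_{k+1} = 5u_k + 16 = 5·(5^k − 4) + 16 = 5^{k+1} − 20 + 16 = 5^{k+1} − 4.
Hence u_n = 5^n − 4 for every n ≥ 0, by induction.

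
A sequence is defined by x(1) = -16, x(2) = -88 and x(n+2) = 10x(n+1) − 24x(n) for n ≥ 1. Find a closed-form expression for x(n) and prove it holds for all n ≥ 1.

Claim: x(n) = -4^n − 2·6^n.

Base cases: x(1) = -16 and -4^1 − 2·6^1 = -16; x(2) = -88 and -4^2 − 2·6^2 = -88.
Assume x(j) = -4^j − 2·6^j for all 1 ≤ j ≤ k, where k ≥ 2.
Then x(k+1) = 10x(k) − 24x(k−1) = 10·(-4^k − 2·6^k) − 24·(-4^{k−1} − 2·6^{k−1}) = -(10·4 − 24)4^{k−1} − 2·(10·6 − 24)6^{k−1} = -16·4^{k−1} − 72·6^{k−1} = -4^{k+1} − 2·6^{k+1}.
By strong induction, x(n) = -4^n − 2·6^n for all n ≥ 1.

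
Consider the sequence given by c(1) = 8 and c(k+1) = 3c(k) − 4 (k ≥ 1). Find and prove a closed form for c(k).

Claim: c(k) = 2·3^k + 2.

Base case: c(1) = 8, and 2·3^1 + 2 = 6 + 2 = 8.
Assume c(r) = 2·3^r + 2 for some r ≥ 1.
Then c(r+1) = 3c(r) − 4 = 3·(2·3^r + 2) − 4 = 6·3^r + 6 − 4 = 2·3^{r+1} + 2.
This completes the inductive step, so c(k) = 2·3^k + 2 for all k ≥ 1.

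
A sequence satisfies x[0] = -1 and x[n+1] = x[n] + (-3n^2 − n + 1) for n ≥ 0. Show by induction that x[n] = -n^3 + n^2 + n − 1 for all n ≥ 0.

Base case: x[0] = -1, and -0^3 + 0^2 + 0 − 1 = -1.
Assume x[r] = -r^3 + r^2 + r − 1.
Then x[r+1] = x[r] + (-3r^2 − r + 1) = (-r^3 + r^2 + r − 1) + (-3r^2 − r + 1) = -r^3 − 2r^2,
and -(r+1)^3 + (r+1)^2 + (r+1) − 1 = -r^3 − 2r^2.
Hence x[n] = -n^3 + n^2 + n − 1 for every n ≥ 0, by induction.

x[n] = -n^3 + n^2 + n − 1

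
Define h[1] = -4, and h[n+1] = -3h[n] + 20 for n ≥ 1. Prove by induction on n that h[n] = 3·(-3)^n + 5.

Base case: h[1] = -4, and 3·(-3)^1 + 5 = -9 + 5 = -4.
Assume h[j] = 3·(-3)^j + 5 for some j ≥ 1.
Then h[j+1] = -3h[j] + 20 = -3·(3·(-3)^j + 5) + 20 = -9·(-3)^j − 15 + 20 = 3·(-3)^{j+1} + 5.
So the formula holds for j+1, and by induction h[n] = 3·(-3)^n + 5 for all n ≥ 1.

h[n] = 3·(-3)^n + 5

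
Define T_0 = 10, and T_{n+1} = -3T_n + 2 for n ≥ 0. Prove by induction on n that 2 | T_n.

Base case: T_0 = 10 = 2·5, so 2 | T_0.
Assume 2 | T_j, so T_j = 2t for some integer t.
Then T_{j+1} = -3T_j + 2 = -3·(2t) + 2 = 2(-3t + 1), so 2 | T_{j+1}.
Hence 2 | T_n for every n ≥ 0, by induction.

2 | T_n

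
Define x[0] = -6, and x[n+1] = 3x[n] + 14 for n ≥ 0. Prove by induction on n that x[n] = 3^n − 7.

Base case: x[0] = -6, and 3^0 − 7 = 1 − 7 = -6.
Assume x[j] = 3^j − 7 for some j ≥ 0.
Then x[j+1] = 3x[j] + 14 = 3·(3^j − 7) + 14 = 3^{j+1} − 21 + 14 = 3^{j+1} − 7.
Hence x[n] = 3^n − 7 for every n ≥ 0, by induction.

x[n] = 3^n − 7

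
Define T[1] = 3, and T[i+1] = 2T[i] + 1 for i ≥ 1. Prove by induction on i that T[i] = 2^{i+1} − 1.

Base case: T[1] = 3, and 2^{1+1} − 1 = 4 − 1 = 3.
Assume T[m] = 2^{m+1} − 1 for some m ≥ 1.
Then T[m+1] = 2T[m] + 1 = 2·(2^{m+1} − 1) + 1 = 2^{m+2} − 2 + 1 = 2^{m+2} − 1.
By induction, T[i] = 2^{i+1} − 1 for all i ≥ 1.

T[i] = 2^{i+1} − 1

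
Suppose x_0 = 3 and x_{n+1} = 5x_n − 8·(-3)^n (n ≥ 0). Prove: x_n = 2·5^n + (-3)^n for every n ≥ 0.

Base case: x_0 = 3, and 2·5^0 + (-3)^0 = 2 + 1 = 3.
Assume x_j = 2·5^j + (-3)^j for some j ≥ 0.
Then x_{j+1} = 5x_j − 8·(-3)^j = 5·(2·5^j + (-3)^j) − 8·(-3)^j = 2·5^{j+1} + 5·(-3)^j − 8·(-3)^j = 2·5^{j+1} − 3·(-3)^j = 2·5^{j+1} + (-3)^{j+1}.
This completes the inductive step, so x_n = 2·5^n + (-3)^n for all n ≥ 0.

x_n = 2·5^n + (-3)^n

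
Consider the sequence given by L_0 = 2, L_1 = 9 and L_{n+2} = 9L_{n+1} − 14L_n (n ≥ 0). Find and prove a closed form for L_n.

Claim: L_n = 2^n + 7^n.

Base cases: L_0 = 2 and 2^0 + 7^0 = 2; L_1 = 9 and 2^1 + 7^1 = 9.
Assume L_i = 2^i + 7^i for all 0 ≤ i ≤ j, where j ≥ 1.
Then L_{j+1} = 9L_j − 14L_{j−1} = 9·(2^j + 7^j) − 14·(2^{j−1} + 7^{j−1}) = (9·2 − 14)2^{j−1} + (9·7 − 14)7^{j−1} = 4·2^{j−1} + 49·7^{j−1} = 2^{j+1} + 7^{j+1}.
So the formula holds for j+1, and by strong induction L_n = 2^n + 7^n for all n ≥ 0.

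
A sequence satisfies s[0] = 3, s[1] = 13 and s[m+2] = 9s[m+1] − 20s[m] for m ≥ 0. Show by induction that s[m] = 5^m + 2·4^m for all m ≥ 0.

Base cases: s[0] = 3 and 5^0 + 2·4^0 = 3; s[1] = 13 and 5^1 + 2·4^1 = 13.
Assume s[i] = 5^i + 2·4^i for all 0 ≤ i ≤ j, where j ≥ 1.
Then s[j+1] = 9s[j] − 20s[j−1] = 9·(5^j + 2·4^j) − 20·(5^{j−1} + 2·4^{j−1}) = (9·5 − 20)5^{j−1} + 2·(9·4 − 20)4^{j−1} = 25·5^{j−1} + 32·4^{j−1} = 5^{j+1} + 2·4^{j+1}.
This completes the inductive step, so s[m] = 5^m + 2·4^m for all m ≥ 0.

s[m] = 5^m + 2·4^m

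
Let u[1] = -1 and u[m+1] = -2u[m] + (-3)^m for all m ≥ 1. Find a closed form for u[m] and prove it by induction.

Claim: u[m] = 2·(-2)^m − (-3)^m.

Base case: u[1] = -1, and 2·(-2)^1 − (-3)^1 = -4 + 3 = -1.
Assume u[r] = 2·(-2)^r − (-3)^r for some r ≥ 1.
Then u[r+1] = -2u[r] + (-3)^r = -2·(2·(-2)^r − (-3)^r) + (-3)^r = 2·(-2)^{r+1} + 2·(-3)^r + (-3)^r = 2·(-2)^{r+1} + 3·(-3)^r = 2·(-2)^{r+1} − (-3)^{r+1}.
So the formula holds for r+1, and by induction u[m] = 2·(-2)^m − (-3)^m for all m ≥ 1.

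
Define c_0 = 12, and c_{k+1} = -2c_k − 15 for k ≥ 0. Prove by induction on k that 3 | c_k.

Base case: c_0 = 12 = 3·4, so 3 | c_0.
Assume 3 | c_j, so c_j = 3t for some integer t.
Then c_{j+1} = -2c_j − 15 = -2·(3t) − 15 = 3(-2t − 5), so 3 | c_{j+1}.
Hence 3 | c_k for every k ≥ 0, by induction.

3 | c_k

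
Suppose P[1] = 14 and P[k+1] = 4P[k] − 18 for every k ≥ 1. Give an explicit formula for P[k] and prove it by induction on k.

Claim: P[k] = 2·4^k + 6.

Base case: P[1] = 14, and 2·4^1 + 6 = 8 + 6 = 14.
Assume P[r] = 2·4^r + 6 for some r ≥ 1.
Then P[r+1] = 4P[r] − 18 = 4·(2·4^r + 6) − 18 = 8·4^r + 24 − 18 = 2·4^{r+1} + 6.
Hence P[k] = 2·4^k + 6 for every k ≥ 1, by induction.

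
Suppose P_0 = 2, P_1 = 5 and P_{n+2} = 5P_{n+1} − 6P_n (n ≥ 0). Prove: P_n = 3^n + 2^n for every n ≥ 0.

Base cases: P_0 = 2 and 3^0 + 2^0 = 2; P_1 = 5 and 3^1 + 2^1 = 5.
Assume P_j = 3^j + 2^j for all 0 ≤ j ≤ r, where r ≥ 1.
Then P_{r+1} = 5P_r − 6P_{r−1} = 5·(3^r + 2^r) − 6·(3^{r−1} + 2^{r−1}) = (5·3 − 6)3^{r−1} + (5·2 − 6)2^{r−1} = 9·3^{r−1} + 4·2^{r−1} = 3^{r+1} + 2^{r+1}.
By strong induction, P_n = 3^n + 2^n for all n ≥ 0.

P_n = 3^n + 2^n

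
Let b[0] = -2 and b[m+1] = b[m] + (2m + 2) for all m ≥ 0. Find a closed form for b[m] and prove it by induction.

Claim: b[m] = m^2 + m − 2.

Base case: b[0] = -2, and 0^2 + 0 − 2 = -2.
Assume b[r] = r^2 + r − 2.
Then b[r+1] = b[r] + (2r + 2) = (r^2 + r − 2) + (2r + 2) = r^2 + 3r,
and (r+1)^2 + (r+1) − 2 = r^2 + 3r.
Hence b[m] = m^2 + m − 2 for every m ≥ 0, by induction.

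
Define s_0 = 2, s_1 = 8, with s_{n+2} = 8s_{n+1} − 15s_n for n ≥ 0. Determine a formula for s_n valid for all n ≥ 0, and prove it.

Claim: s_n = 5^n + 3^n.

Base cases: s_0 = 2 and 5^0 + 3^0 = 2; s_1 = 8 and 5^1 + 3^1 = 8.
Assume s_j = 5^j + 3^j for all 0 ≤ j ≤ m, where m ≥ 1.
Then s_{m+1} = 8s_m − 15s_{m−1} = 8·(5^m + 3^m) − 15·(5^{m−1} + 3^{m−1}) = (8·5 − 15)5^{m−1} + (8·3 − 15)3^{m−1} = 25·5^{m−1} + 9·3^{m−1} = 5^{m+1} + 3^{m+1}.
By strong induction, s_n = 5^n + 3^n for all n ≥ 0.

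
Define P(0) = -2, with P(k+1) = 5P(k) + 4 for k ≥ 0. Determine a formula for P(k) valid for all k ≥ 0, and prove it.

Claim: P(k) = -5^k − 1.

Base case: P(0) = -2, and -5^0 − 1 = -1 − 1 = -2.
Assume P(j) = -5^j − 1 for some j ≥ 0.
Then P(j+1) = 5P(j) + 4 = 5·(-5^j − 1) + 4 = -5^{j+1} − 5 + 4 = -5^{j+1} − 1.
This completes the inductive step, so P(k) = -5^k − 1 for all k ≥ 0.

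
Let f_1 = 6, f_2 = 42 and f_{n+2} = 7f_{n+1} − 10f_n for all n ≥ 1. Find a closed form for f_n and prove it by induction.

Claim: f_n = 2·5^n − 2·2^n.

Base cases: f_1 = 6 and 2·5^1 − 2·2^1 = 6; f_2 = 42 and 2·5^2 − 2·2^2 = 42.
Assume f_j = 2·5^j − 2·2^j for all 1 ≤ j ≤ k, where k ≥ 2.
Then f_{k+1} = 7f_k − 10f_{k−1} = 7·(2·5^k − 2·2^k) − 10·(2·5^{k−1} − 2·2^{k−1}) = 2·(7·5 − 10)5^{k−1} − 2·(7·2 − 10)2^{k−1} = 50·5^{k−1} − 8·2^{k−1} = 2·5^{k+1} − 2·2^{k+1}.
Hence f_n = 2·5^n − 2·2^n for every n ≥ 1, by strong induction.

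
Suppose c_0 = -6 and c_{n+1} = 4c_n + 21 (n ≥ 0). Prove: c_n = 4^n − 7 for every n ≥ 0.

Base case: c_0 = -6, and 4^0 − 7 = 1 − 7 = -6.
Assume c_r = 4^r − 7 for some r ≥ 0.
Then c_{r+1} = 4c_r + 21 = 4·(4^r − 7) + 21 = 4^{r+1} − 28 + 21 = 4^{r+1} − 7.
This completes the inductive step, so c_n = 4^n − 7 for all n ≥ 0.

c_n = 4^n − 7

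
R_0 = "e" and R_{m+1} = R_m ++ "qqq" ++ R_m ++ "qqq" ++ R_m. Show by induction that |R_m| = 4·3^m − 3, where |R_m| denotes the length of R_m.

Base case: |R_0| = 1, and 4·3^0 − 3 = 1.
Assume |R_j| = 4·3^j − 3.
Then |R_{j+1}| = 3|R_j| + 6 = 3(4·3^j − 3) + 6 = 4·3^{j+1} − 9 + 6 = 4·3^{j+1} − 3.
Hence |R_m| = 4·3^m − 3 for every m ≥ 0, by induction.

|R_m| = 4·3^m − 3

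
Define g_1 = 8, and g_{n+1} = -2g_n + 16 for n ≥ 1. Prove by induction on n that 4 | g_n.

Base case: g_1 = 8 = 4·2, so 4 | g_1.
Assume 4 | g_j, so g_j = 4t for some integer t.
Then g_{j+1} = -2g_j + 16 = -2·(4t) + 16 = 4(-2t + 4), so 4 | g_{j+1}.
This completes the inductive step, so 4 | g_n for all n ≥ 1.

4 | g_n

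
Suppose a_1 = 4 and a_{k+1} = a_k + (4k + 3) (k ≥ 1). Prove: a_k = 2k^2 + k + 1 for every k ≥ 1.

Base case: a_1 = 4, and 2·1^2 + 1 + 1 = 4.
Assume a_m = 2m^2 + m + 1.
Then a_{m+1} = a_m + (4m + 3) = (2m^2 + m + 1) + (4m + 3) = 2m^2 + 5m + 4,
and 2·(m+1)^2 + (m+1) + 1 = 2m^2 + 5m + 4.
Hence a_k = 2k^2 + k + 1 for every k ≥ 1, by induction.

a_k = 2k^2 + k + 1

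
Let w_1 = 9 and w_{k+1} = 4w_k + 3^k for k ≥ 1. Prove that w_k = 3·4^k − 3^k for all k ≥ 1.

Base case: w_1 = 9, and 3·4^1 − 3^1 = 12 − 3 = 9.
Assume w_r = 3·4^r − 3^r for some r ≥ 1.
Then w_{r+1} = 4w_r + 3^r = 4·(3·4^r − 3^r) + 3^r = 3·4^{r+1} − 4·3^r + 3^r = 3·4^{r+1} − 3·3^r = 3·4^{r+1} − 3^{r+1}.
So the formula holds for r+1, and by induction w_k = 3·4^k − 3^k for all k ≥ 1.

w_k = 3·4^k − 3^k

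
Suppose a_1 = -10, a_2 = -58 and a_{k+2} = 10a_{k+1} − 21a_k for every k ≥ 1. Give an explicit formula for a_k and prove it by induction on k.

Claim: a_k = -7^k − 3^k.

Base cases: a_1 = -10 and -7^1 − 3^1 = -10; a_2 = -58 and -7^2 − 3^2 = -58.
Assume a_j = -7^j − 3^j for all 1 ≤ j ≤ m, where m ≥ 2.
Then a_{m+1} = 10a_m − 21a_{m−1} = 10·(-7^m − 3^m) − 21·(-7^{m−1} − 3^{m−1}) = -(10·7 − 21)7^{m−1} − (10·3 − 21)3^{m−1} = -49·7^{m−1} − 9·3^{m−1} = -7^{m+1} − 3^{m+1}.
So the formula holds for m+1, and by strong induction a_k = -7^k − 3^k for all k ≥ 1.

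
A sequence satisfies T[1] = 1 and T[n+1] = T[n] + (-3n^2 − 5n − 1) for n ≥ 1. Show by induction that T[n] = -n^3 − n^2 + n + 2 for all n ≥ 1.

Base case: T[1] = 1, and -1^3 − 1^2 + 1 + 2 = 1.
Assume T[m] = -m^3 − m^2 + m + 2.
Then T[m+1] = T[m] + (-3m^2 − 5m − 1) = (-m^3 − m^2 + m + 2) + (-3m^2 − 5m − 1) = -m^3 − 4m^2 − 4m + 1,
and -(m+1)^3 − (m+1)^2 + (m+1) + 2 = -m^3 − 4m^2 − 4m + 1.
By induction, T[n] = -n^3 − n^2 + n + 2 for all n ≥ 1.

T[n] = -n^3 − n^2 + n + 2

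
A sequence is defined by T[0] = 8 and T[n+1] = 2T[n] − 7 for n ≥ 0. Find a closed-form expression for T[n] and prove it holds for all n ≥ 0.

Claim: T[n] = 2^n + 7.

Base case: T[0] = 8, and 2^0 + 7 = 1 + 7 = 8.
Assume T[m] = 2^m + 7 for some m ≥ 0.
Then T[m+1] = 2T[m] − 7 = 2·(2^m + 7) − 7 = 2^{m+1} + 14 − 7 = 2^{m+1} + 7.
By induction, T[n] = 2^n + 7 for all n ≥ 0.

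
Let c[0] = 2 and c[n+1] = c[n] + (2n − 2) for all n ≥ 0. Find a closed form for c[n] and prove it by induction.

Claim: c[n] = n^2 − 3n + 2.

Base case: c[0] = 2, and 0^2 − 3·0 + 2 = 2.
Assume c[r] = r^2 − 3r + 2.
Then c[r+1] = c[r] + (2r − 2) = (r^2 − 3r + 2) + (2r − 2) = r^2 − r,
and (r+1)^2 − 3·(r+1) + 2 = r^2 − r.
By induction, c[n] = n^2 − 3n + 2 for all n ≥ 0.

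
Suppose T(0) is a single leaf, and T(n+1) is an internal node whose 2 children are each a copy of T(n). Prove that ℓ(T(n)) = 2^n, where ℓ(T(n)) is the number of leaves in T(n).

Base case: ℓ(T(0)) = 1, and 2^0 = 1.
Assume ℓ(T(j)) = 2^j.
Then ℓ(T(j+1)) = 2·ℓ(T(j)) = 2·2^j = 2^{j+1}.
This completes the inductive step, so ℓ(T(n)) = 2^n for all n ≥ 0.

ℓ(T(n)) = 2^n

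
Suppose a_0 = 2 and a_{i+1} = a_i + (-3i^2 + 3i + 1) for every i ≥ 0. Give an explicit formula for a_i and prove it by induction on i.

Claim: a_i = -i^3 + 3i^2 − i + 2.

Base case: a_0 = 2, and -0^3 + 3·0^2 − 0 + 2 = 2.
Assume a_k = -k^3 + 3k^2 − k + 2.
Then a_{k+1} = a_k + (-3k^2 + 3k + 1) = (-k^3 + 3k^2 − k + 2) + (-3k^2 + 3k + 1) = -k^3 + 2k + 3,
and -(k+1)^3 + 3·(k+1)^2 − (k+1) + 2 = -k^3 + 2k + 3.
Hence a_i = -i^3 + 3i^2 − i + 2 for every i ≥ 0, by induction.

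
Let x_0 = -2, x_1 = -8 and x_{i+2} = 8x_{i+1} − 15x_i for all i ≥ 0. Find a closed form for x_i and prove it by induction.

Claim: x_i = -3^i − 5^i.

Base cases: x_0 = -2 and -3^0 − 5^0 = -2; x_1 = -8 and -3^1 − 5^1 = -8.
Assume x_t = -3^t − 5^t for all 0 ≤ t ≤ j, where j ≥ 1.
Then x_{j+1} = 8x_j − 15x_{j−1} = 8·(-3^j − 5^j) − 15·(-3^{j−1} − 5^{j−1}) = -(8·3 − 15)3^{j−1} − (8·5 − 15)5^{j−1} = -9·3^{j−1} − 25·5^{j−1} = -3^{j+1} − 5^{j+1}.
Hence x_i = -3^i − 5^i for every i ≥ 0, by strong induction.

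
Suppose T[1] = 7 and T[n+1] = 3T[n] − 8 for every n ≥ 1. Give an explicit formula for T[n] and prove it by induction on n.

Claim: T[n] = 3^n + 4.

Base case: T[1] = 7, and 3^1 + 4 = 3 + 4 = 7.
Assume T[r] = 3^r + 4 for some r ≥ 1.
Then T[r+1] = 3T[r] − 8 = 3·(3^r + 4) − 8 = 3^{r+1} + 12 − 8 = 3^{r+1} + 4.
Hence T[n] = 3^n + 4 for every n ≥ 1, by induction.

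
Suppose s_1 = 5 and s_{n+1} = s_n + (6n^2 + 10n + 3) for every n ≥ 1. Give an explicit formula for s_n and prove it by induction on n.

Claim: s_n = 2n^3 + 2n^2 − n + 2.

Base case: s_1 = 5, and 2·1^3 + 2·1^2 − 1 + 2 = 5.
Assume s_r = 2r^3 + 2r^2 − r + 2.
Then s_{r+1} = s_r + (6r^2 + 10r + 3) = (2r^3 + 2r^2 − r + 2) + (6r^2 + 10r + 3) = 2r^3 + 8r^2 + 9r + 5,
and 2·(r+1)^3 + 2·(r+1)^2 − (r+1) + 2 = 2r^3 + 8r^2 + 9r + 5.
By induction, s_n = 2n^3 + 2n^2 − n + 2 for all n ≥ 1.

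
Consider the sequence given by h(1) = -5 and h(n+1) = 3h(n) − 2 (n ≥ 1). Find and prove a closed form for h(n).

Claim: h(n) = -2·3^n + 1.

Base case: h(1) = -5, and -2·3^1 + 1 = -6 + 1 = -5.
Assume h(r) = -2·3^r + 1 for some r ≥ 1.
Then h(r+1) = 3h(r) − 2 = 3·(-2·3^r + 1) − 2 = -6·3^r + 3 − 2 = -2·3^{r+1} + 1.
So the formula holds for r+1, and by induction h(n) = -2·3^n + 1 for all n ≥ 1.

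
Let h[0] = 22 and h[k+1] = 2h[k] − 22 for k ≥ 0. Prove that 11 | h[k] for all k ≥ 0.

Base case: h[0] = 22 = 11·2, so 11 | h[0].
Assume 11 | h[r], so h[r] = 11t for some integer t.
Then h[r+1] = 2h[r] − 22 = 2·(11t) − 22 = 11(2t − 2), so 11 | h[r+1].
So the property holds for r+1, and by induction 11 | h[k] for all k ≥ 0.

11 | h[k]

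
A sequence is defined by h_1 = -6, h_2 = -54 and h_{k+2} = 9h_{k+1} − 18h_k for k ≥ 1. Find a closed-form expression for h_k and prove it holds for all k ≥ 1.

Claim: h_k = 2·3^k − 2·6^k.

Base cases: h_1 = -6 and 2·3^1 − 2·6^1 = -6; h_2 = -54 and 2·3^2 − 2·6^2 = -54.
Assume h_i = 2·3^i − 2·6^i for all 1 ≤ i ≤ j, where j ≥ 2.
Then h_{j+1} = 9h_j − 18h_{j−1} = 9·(2·3^j − 2·6^j) − 18·(2·3^{j−1} − 2·6^{j−1}) = 2·(9·3 − 18)3^{j−1} − 2·(9·6 − 18)6^{j−1} = 18·3^{j−1} − 72·6^{j−1} = 2·3^{j+1} − 2·6^{j+1}.
Hence h_k = 2·3^k − 2·6^k for every k ≥ 1, by strong induction.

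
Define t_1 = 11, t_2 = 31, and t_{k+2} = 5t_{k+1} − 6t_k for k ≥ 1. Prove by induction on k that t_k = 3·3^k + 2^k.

Base cases: t_1 = 11 and 3·3^1 + 2^1 = 11; t_2 = 31 and 3·3^2 + 2^2 = 31.
Assume t_j = 3·3^j + 2^j for all 1 ≤ j ≤ r, where r ≥ 2.
Then t_{r+1} = 5t_r − 6t_{r−1} = 5·(3·3^r + 2^r) − 6·(3·3^{r−1} + 2^{r−1}) = 3·(5·3 − 6)3^{r−1} + (5·2 − 6)2^{r−1} = 27·3^{r−1} + 4·2^{r−1} = 3·3^{r+1} + 2^{r+1}.
This completes the inductive step, so t_k = 3·3^k + 2^k for all k ≥ 1.

t_k = 3·3^k + 2^k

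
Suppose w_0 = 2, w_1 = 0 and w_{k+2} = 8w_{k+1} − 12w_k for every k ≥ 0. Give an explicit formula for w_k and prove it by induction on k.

Claim: w_k = 3·2^k − 6^k.

Base cases: w_0 = 2 and 3·2^0 − 6^0 = 2; w_1 = 0 and 3·2^1 − 6^1 = 0.
Assume w_j = 3·2^j − 6^j for all 0 ≤ j ≤ r, where r ≥ 1.
Then w_{r+1} = 8w_r − 12w_{r−1} = 8·(3·2^r − 6^r) − 12·(3·2^{r−1} − 6^{r−1}) = 3·(8·2 − 12)2^{r−1} − (8·6 − 12)6^{r−1} = 12·2^{r−1} − 36·6^{r−1} = 3·2^{r+1} − 6^{r+1}.
Hence w_k = 3·2^k − 6^k for every k ≥ 0, by strong induction.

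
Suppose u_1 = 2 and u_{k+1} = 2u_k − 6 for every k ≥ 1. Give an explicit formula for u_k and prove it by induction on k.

Claim: u_k = -2^{k+1} + 6.

Base case: u_1 = 2, and -2^{1+1} + 6 = -4 + 6 = 2.
Assume u_r = -2^{r+1} + 6 for some r ≥ 1.
Then u_{r+1} = 2u_r − 6 = 2·(-2^{r+1} + 6) − 6 = -2^{r+2} + 12 − 6 = -2^{r+2} + 6.
Hence u_k = -2^{k+1} + 6 for every k ≥ 1, by induction.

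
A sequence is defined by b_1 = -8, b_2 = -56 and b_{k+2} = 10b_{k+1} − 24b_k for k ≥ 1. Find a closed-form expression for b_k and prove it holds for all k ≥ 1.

Claim: b_k = 4^k − 2·6^k.

Base cases: b_1 = -8 and 4^1 − 2·6^1 = -8; b_2 = -56 and 4^2 − 2·6^2 = -56.
Assume b_j = 4^j − 2·6^j for all 1 ≤ j ≤ r, where r ≥ 2.
Then b_{r+1} = 10b_r − 24b_{r−1} = 10·(4^r − 2·6^r) − 24·(4^{r−1} − 2·6^{r−1}) = (10·4 − 24)4^{r−1} − 2·(10·6 − 24)6^{r−1} = 16·4^{r−1} − 72·6^{r−1} = 4^{r+1} − 2·6^{r+1}.
This completes the inductive step, so b_k = 4^k − 2·6^k for all k ≥ 1.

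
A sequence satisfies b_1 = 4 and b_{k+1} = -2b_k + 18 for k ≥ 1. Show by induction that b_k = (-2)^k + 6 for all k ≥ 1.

Base case: b_1 = 4, and (-2)^1 + 6 = -2 + 6 = 4.
Assume b_j = (-2)^j + 6 for some j ≥ 1.
Then b_{j+1} = -2b_j + 18 = -2·((-2)^j + 6) + 18 = -2·(-2)^j − 12 + 18 = (-2)^{j+1} + 6.
Hence b_k = (-2)^k + 6 for every k ≥ 1, by induction.

b_k = (-2)^k + 6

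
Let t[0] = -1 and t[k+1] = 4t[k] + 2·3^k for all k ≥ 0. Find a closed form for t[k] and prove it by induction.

Claim: t[k] = 4^k − 2·3^k.

Base case: t[0] = -1, and 4^0 − 2·3^0 = 1 − 2 = -1.
Assume t[j] = 4^j − 2·3^j for some j ≥ 0.
Then t[j+1] = 4t[j] + 2·3^j = 4·(4^j − 2·3^j) + 2·3^j = 4^{j+1} − 8·3^j + 2·3^j = 4^{j+1} − 6·3^j = 4^{j+1} − 2·3^{j+1}.
So the formula holds for j+1, and by induction t[k] = 4^k − 2·3^k for all k ≥ 0.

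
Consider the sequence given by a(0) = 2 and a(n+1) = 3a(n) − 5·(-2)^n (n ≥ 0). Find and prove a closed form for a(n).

Claim: a(n) = 3^n + (-2)^n.

Base case: a(0) = 2, and 3^0 + (-2)^0 = 1 + 1 = 2.
Assume a(m) = 3^m + (-2)^m for some m ≥ 0.
Then a(m+1) = 3a(m) − 5·(-2)^m = 3·(3^m + (-2)^m) − 5·(-2)^m = 3^{m+1} + 3·(-2)^m − 5·(-2)^m = 3^{m+1} − 2·(-2)^m = 3^{m+1} + (-2)^{m+1}.
So the formula holds for m+1, and by induction a(n) = 3^n + (-2)^n for all n ≥ 0.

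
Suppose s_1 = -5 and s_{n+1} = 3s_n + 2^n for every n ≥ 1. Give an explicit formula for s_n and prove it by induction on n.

Claim: s_n = -3^n − 2^n.

Base case: s_1 = -5, and -3^1 − 2^1 = -3 − 2 = -5.
Assume s_k = -3^k − 2^k for some k ≥ 1.
Then s_{k+1} = 3s_k + 2^k = 3·(-3^k − 2^k) + 2^k = -3^{k+1} − 3·2^k + 2^k = -3^{k+1} − 2·2^k = -3^{k+1} − 2^{k+1}.
By induction, s_n = -3^n − 2^n for all n ≥ 1.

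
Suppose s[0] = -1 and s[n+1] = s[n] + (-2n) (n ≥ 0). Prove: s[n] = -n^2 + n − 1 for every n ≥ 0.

Base case: s[0] = -1, and -0^2 + 0 − 1 = -1.
Assume s[r] = -r^2 + r − 1.
Then s[r+1] = s[r] + (-2r) = (-r^2 + r − 1) + (-2r) = -r^2 − r − 1,
and -(r+1)^2 + (r+1) − 1 = -r^2 − r − 1.
This completes the inductive step, so s[n] = -n^2 + n − 1 for all n ≥ 0.

s[n] = -n^2 + n − 1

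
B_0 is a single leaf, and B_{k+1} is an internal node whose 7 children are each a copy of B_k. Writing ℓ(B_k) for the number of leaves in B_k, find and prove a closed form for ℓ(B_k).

Claim: ℓ(B_k) = 7^k.

Base case: ℓ(B_0) = 1, and 7^0 = 1.
Assume ℓ(B_j) = 7^j.
Then ℓ(B_{j+1}) = 7·ℓ(B_j) = 7·7^j = 7^{j+1}.
By induction, ℓ(B_k) = 7^k for all k ≥ 0.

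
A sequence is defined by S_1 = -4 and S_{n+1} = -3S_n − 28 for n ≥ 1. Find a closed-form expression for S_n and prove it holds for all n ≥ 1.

Claim: S_n = -(-3)^n − 7.

Base case: S_1 = -4, and -(-3)^1 − 7 = 3 − 7 = -4.
Assume S_k = -(-3)^k − 7 for some k ≥ 1.
Then S_{k+1} = -3S_k − 28 = -3·(-(-3)^k − 7) − 28 = 3·(-3)^k + 21 − 28 = -(-3)^{k+1} − 7.
This completes the inductive step, so S_n = -(-3)^n − 7 for all n ≥ 1.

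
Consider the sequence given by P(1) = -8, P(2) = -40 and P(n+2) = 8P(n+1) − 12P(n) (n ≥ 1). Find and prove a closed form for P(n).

Claim: P(n) = -6^n − 2^n.

Base cases: P(1) = -8 and -6^1 − 2^1 = -8; P(2) = -40 and -6^2 − 2^2 = -40.
Assume P(j) = -6^j − 2^j for all 1 ≤ j ≤ r, where r ≥ 2.
Then P(r+1) = 8P(r) − 12P(r−1) = 8·(-6^r − 2^r) − 12·(-6^{r−1} − 2^{r−1}) = -(8·6 − 12)6^{r−1} − (8·2 − 12)2^{r−1} = -36·6^{r−1} − 4·2^{r−1} = -6^{r+1} − 2^{r+1}.
Hence P(n) = -6^n − 2^n for every n ≥ 1, by strong induction.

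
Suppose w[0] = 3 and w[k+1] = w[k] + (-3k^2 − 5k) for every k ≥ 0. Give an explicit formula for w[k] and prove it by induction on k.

Claim: w[k] = -k^3 − k^2 + 2k + 3.

Base case: w[0] = 3, and -0^3 − 0^2 + 2·0 + 3 = 3.
Assume w[r] = -r^3 − r^2 + 2r + 3.
Then w[r+1] = w[r] + (-3r^2 − 5r) = (-r^3 − r^2 + 2r + 3) + (-3r^2 − 5r) = -r^3 − 4r^2 − 3r + 3,
and -(r+1)^3 − (r+1)^2 + 2·(r+1) + 3 = -r^3 − 4r^2 − 3r + 3.
This completes the inductive step, so w[k] = -k^3 − k^2 + 2k + 3 for all k ≥ 0.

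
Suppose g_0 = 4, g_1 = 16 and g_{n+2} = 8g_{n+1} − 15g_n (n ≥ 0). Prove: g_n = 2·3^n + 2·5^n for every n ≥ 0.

Base cases: g_0 = 4 and 2·3^0 + 2·5^0 = 4; g_1 = 16 and 2·3^1 + 2·5^1 = 16.
Assume g_j = 2·3^j + 2·5^j for all 0 ≤ j ≤ k, where k ≥ 1.
Then g_{k+1} = 8g_k − 15g_{k−1} = 8·(2·3^k + 2·5^k) − 15·(2·3^{k−1} + 2·5^{k−1}) = 2·(8·3 − 15)3^{k−1} + 2·(8·5 − 15)5^{k−1} = 18·3^{k−1} + 50·5^{k−1} = 2·3^{k+1} + 2·5^{k+1}.
Hence g_n = 2·3^n + 2·5^n for every n ≥ 0, by strong induction.

g_n = 2·3^n + 2·5^n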